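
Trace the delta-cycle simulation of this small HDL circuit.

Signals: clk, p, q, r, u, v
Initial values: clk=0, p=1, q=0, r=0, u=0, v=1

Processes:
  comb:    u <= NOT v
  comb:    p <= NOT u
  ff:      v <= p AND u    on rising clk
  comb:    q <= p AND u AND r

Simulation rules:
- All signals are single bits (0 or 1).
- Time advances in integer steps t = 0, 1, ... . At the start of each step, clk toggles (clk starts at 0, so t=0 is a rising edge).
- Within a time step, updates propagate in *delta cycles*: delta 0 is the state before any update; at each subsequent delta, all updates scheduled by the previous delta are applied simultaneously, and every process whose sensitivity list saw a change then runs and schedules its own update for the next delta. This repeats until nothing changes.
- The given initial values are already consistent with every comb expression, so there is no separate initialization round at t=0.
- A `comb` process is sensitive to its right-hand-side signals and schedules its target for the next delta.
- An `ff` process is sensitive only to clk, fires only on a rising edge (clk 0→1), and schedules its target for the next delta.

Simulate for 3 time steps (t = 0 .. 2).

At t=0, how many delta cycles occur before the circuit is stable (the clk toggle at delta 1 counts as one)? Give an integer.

4

[bits: p,r,v,u,q,clk]
t=0: Δ0=101000 Δ1=101001 Δ2=100001 Δ3=100101 Δ4=000101 | 4Δ
t=1: Δ0=000101 Δ1=000100 | 1Δ
t=2: Δ0=000100 Δ1=000101 | 1Δ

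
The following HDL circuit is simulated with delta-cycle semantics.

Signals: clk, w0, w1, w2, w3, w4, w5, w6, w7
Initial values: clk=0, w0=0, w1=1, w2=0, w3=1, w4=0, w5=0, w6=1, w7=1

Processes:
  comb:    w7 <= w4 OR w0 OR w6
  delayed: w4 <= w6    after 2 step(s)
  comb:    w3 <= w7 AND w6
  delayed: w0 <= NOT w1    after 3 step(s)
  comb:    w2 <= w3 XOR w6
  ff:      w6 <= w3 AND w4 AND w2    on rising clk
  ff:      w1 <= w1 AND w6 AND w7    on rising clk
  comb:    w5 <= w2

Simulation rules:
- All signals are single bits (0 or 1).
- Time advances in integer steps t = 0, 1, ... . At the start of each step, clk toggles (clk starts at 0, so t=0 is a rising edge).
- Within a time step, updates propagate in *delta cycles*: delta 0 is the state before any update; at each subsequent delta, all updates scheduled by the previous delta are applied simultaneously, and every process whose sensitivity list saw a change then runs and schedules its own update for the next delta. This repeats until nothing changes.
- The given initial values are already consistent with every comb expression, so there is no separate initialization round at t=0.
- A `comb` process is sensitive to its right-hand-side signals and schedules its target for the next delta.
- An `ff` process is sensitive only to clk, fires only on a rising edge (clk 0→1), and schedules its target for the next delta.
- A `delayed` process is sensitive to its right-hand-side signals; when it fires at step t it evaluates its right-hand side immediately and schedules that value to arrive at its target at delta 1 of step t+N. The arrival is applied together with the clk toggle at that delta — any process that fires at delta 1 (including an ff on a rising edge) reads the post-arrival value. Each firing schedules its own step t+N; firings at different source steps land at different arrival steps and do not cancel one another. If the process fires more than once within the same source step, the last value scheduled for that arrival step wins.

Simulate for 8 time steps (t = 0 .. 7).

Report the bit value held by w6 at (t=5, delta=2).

0

t=0 Δ0: w2=0 w1=1 w3=1 w5=0 w0=0 w7=1 w6=1 w4=0 clk=0
  Δ1: clk:0→1
  Δ2: w6:1→0
  Δ3: w2:0→1, w3:1→0, w7:1→0
  Δ4: w2:1→0, w5:0→1
  Δ5: w5:1→0
  (5Δ to stable)
t=1 Δ0: w2=0 w1=1 w3=0 w5=0 w0=0 w7=0 w6=0 w4=0 clk=1
  Δ1: clk:1→0
  (1Δ to stable)
t=2 Δ0: w2=0 w1=1 w3=0 w5=0 w0=0 w7=0 w6=0 w4=0 clk=0
  Δ1: clk:0→1
  Δ2: w1:1→0
  (2Δ to stable)
t=3 Δ0: w2=0 w1=0 w3=0 w5=0 w0=0 w7=0 w6=0 w4=0 clk=1
  Δ1: clk:1→0
  (1Δ to stable)
t=4 Δ0: w2=0 w1=0 w3=0 w5=0 w0=0 w7=0 w6=0 w4=0 clk=0
  Δ1: clk:0→1
  (1Δ to stable)
t=5 Δ0: w2=0 w1=0 w3=0 w5=0 w0=0 w7=0 w6=0 w4=0 clk=1
  Δ1: w0:0→1, clk:1→0
  Δ2: w7:0→1
  (2Δ to stable)
t=6 Δ0: w2=0 w1=0 w3=0 w5=0 w0=1 w7=1 w6=0 w4=0 clk=0
  Δ1: clk:0→1
  (1Δ to stable)
t=7 Δ0: w2=0 w1=0 w3=0 w5=0 w0=1 w7=1 w6=0 w4=0 clk=1
  Δ1: clk:1→0
  (1Δ to stable)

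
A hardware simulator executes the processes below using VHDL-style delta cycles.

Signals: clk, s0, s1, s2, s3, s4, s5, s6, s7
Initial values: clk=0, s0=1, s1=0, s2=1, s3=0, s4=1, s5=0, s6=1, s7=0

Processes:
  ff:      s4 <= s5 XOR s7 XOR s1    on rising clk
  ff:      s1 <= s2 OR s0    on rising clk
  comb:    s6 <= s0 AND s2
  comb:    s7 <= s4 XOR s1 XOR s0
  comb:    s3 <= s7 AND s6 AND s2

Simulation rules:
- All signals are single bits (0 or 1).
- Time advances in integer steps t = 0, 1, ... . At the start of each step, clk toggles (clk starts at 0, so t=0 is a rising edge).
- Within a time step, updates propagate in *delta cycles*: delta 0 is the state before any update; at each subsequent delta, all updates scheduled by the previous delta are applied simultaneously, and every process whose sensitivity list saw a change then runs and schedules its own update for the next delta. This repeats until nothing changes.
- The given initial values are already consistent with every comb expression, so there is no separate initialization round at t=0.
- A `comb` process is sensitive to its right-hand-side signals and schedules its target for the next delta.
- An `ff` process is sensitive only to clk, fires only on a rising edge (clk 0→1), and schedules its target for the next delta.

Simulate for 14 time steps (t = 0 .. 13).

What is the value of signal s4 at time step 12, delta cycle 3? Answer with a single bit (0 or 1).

[bits: s7,s1,s5,s0,s3,s4,s6,clk,s2]
t=0: Δ0=000101101 Δ1=000101111 Δ2=010100111 | 2Δ
t=1: Δ0=010100111 Δ1=010100101 | 1Δ
t=2: Δ0=010100101 Δ1=010100111 Δ2=010101111 Δ3=110101111 Δ4=110111111 | 4Δ
t=3: Δ0=110111111 Δ1=110111101 | 1Δ
t=4: Δ0=110111101 Δ1=110111111 Δ2=110110111 Δ3=010110111 Δ4=010100111 | 4Δ
t=5: Δ0=010100111 Δ1=010100101 | 1Δ
t=6: Δ0=010100101 Δ1=010100111 Δ2=010101111 Δ3=110101111 Δ4=110111111 | 4Δ
t=7: Δ0=110111111 Δ1=110111101 | 1Δ
t=8: Δ0=110111101 Δ1=110111111 Δ2=110110111 Δ3=010110111 Δ4=010100111 | 4Δ
t=9: Δ0=010100111 Δ1=010100101 | 1Δ
t=10: Δ0=010100101 Δ1=010100111 Δ2=010101111 Δ3=110101111 Δ4=110111111 | 4Δ
t=11: Δ0=110111111 Δ1=110111101 | 1Δ
t=12: Δ0=110111101 Δ1=110111111 Δ2=110110111 Δ3=010110111 Δ4=010100111 | 4Δ
t=13: Δ0=010100111 Δ1=010100101 | 1Δ

0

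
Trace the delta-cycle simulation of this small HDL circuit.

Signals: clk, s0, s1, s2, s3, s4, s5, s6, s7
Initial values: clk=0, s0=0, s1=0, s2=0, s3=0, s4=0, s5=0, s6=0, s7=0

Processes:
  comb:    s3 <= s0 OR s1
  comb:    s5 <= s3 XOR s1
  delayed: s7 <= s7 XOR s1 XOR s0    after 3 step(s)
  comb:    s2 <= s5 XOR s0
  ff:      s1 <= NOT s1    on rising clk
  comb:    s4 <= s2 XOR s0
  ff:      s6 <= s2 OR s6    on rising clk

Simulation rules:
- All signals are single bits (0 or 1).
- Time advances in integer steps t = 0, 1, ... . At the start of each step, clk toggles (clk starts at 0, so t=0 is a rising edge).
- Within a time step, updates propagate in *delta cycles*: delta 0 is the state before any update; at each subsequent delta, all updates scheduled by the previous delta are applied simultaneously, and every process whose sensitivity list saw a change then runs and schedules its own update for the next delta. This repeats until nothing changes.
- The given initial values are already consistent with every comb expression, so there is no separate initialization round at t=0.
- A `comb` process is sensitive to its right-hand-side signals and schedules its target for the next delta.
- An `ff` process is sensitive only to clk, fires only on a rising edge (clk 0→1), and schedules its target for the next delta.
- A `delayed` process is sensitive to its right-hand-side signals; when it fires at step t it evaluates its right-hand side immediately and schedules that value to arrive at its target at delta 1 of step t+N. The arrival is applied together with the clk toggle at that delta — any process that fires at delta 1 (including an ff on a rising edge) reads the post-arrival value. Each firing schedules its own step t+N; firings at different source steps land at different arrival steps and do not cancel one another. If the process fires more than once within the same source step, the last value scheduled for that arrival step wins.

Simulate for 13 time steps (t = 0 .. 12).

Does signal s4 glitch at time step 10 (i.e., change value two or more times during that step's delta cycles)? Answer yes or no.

[bits: s0,s1,s3,s5,s7,s6,s2,s4,clk]
t=0: Δ0=000000000 Δ1=000000001 Δ2=010000001 Δ3=011100001 Δ4=011000101 Δ5=011000011 Δ6=011000001 | 6Δ
t=1: Δ0=011000001 Δ1=011000000 | 1Δ
t=2: Δ0=011000000 Δ1=011000001 Δ2=001000001 Δ3=000100001 Δ4=000000101 Δ5=000000011 Δ6=000000001 | 6Δ
t=3: Δ0=000000001 Δ1=000010000 | 1Δ
t=4: Δ0=000010000 Δ1=000010001 Δ2=010010001 Δ3=011110001 Δ4=011010101 Δ5=011010011 Δ6=011010001 | 6Δ
t=5: Δ0=011010001 Δ1=011000000 | 1Δ
t=6: Δ0=011000000 Δ1=011010001 Δ2=001010001 Δ3=000110001 Δ4=000010101 Δ5=000010011 Δ6=000010001 | 6Δ
t=7: Δ0=000010001 Δ1=000000000 | 1Δ
t=8: Δ0=000000000 Δ1=000010001 Δ2=010010001 Δ3=011110001 Δ4=011010101 Δ5=011010011 Δ6=011010001 | 6Δ
t=9: Δ0=011010001 Δ1=011010000 | 1Δ
t=10: Δ0=011010000 Δ1=011000001 Δ2=001000001 Δ3=000100001 Δ4=000000101 Δ5=000000011 Δ6=000000001 | 6Δ
t=11: Δ0=000000001 Δ1=000000000 | 1Δ
t=12: Δ0=000000000 Δ1=000000001 Δ2=010000001 Δ3=011100001 Δ4=011000101 Δ5=011000011 Δ6=011000001 | 6Δ

yes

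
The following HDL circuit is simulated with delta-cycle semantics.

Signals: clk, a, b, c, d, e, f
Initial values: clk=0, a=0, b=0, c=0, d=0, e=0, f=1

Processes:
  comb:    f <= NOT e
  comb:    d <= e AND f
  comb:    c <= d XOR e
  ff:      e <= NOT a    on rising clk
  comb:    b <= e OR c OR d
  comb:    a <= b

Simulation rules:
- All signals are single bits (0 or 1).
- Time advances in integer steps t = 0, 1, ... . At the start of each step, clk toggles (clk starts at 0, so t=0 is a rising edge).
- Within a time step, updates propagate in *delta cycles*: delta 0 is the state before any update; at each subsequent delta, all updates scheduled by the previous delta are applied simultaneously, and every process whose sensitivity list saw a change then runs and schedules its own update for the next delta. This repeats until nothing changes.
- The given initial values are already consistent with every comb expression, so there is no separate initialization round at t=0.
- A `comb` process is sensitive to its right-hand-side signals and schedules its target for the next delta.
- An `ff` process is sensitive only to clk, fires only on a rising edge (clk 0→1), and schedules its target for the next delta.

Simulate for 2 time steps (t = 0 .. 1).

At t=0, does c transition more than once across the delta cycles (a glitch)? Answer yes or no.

[bits: a,b,c,e,f,clk,d]
t=0: Δ0=0000100 Δ1=0000110 Δ2=0001110 Δ3=0111011 Δ4=1101010 Δ5=1111010 | 5Δ
t=1: Δ0=1111010 Δ1=1111000 | 1Δ

yes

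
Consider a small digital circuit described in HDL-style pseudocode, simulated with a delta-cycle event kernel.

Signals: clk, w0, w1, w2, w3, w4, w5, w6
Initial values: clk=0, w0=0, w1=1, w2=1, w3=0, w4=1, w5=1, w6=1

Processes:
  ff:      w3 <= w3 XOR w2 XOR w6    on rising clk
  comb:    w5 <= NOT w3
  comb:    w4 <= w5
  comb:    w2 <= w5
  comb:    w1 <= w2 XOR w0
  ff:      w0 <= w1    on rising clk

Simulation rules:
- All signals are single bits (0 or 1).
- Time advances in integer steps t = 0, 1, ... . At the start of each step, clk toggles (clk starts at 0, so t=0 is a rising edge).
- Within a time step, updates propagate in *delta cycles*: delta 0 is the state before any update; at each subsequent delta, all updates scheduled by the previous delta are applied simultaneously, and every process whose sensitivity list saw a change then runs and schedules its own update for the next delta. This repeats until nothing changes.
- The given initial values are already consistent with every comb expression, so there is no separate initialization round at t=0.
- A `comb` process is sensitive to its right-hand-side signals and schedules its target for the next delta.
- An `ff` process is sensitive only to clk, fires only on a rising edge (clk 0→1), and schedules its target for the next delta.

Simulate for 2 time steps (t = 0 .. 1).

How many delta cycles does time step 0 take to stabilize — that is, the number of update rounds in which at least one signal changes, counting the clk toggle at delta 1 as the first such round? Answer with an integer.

3

t=0 Δ0: w0=0 w5=1 w6=1 w3=0 w2=1 w1=1 clk=0 w4=1
  Δ1: clk:0→1
  Δ2: w0:0→1
  Δ3: w1:1→0
  (3Δ to stable)
t=1 Δ0: w0=1 w5=1 w6=1 w3=0 w2=1 w1=0 clk=1 w4=1
  Δ1: clk:1→0
  (1Δ to stable)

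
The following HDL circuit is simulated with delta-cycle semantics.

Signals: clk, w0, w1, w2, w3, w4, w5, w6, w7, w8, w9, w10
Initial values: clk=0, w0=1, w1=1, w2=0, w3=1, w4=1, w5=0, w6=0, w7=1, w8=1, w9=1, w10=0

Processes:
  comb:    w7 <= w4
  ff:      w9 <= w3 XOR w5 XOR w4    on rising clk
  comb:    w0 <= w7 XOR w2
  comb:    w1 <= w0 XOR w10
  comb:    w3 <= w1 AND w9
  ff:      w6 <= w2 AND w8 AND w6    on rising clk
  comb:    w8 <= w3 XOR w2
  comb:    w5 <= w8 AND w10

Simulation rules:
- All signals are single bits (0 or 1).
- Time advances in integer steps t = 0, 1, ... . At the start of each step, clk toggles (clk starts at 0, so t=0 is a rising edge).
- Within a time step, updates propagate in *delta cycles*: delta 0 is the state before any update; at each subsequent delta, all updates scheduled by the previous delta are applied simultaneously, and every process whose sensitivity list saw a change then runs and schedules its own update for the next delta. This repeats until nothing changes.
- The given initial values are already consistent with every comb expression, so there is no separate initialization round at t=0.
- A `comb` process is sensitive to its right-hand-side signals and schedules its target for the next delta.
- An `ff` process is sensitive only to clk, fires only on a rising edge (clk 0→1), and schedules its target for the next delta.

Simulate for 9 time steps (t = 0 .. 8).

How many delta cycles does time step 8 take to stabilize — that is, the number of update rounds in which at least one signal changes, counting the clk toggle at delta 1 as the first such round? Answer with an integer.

4

t=0 Δ0: w5=0 w8=1 w2=0 w9=1 w4=1 w0=1 w6=0 w7=1 clk=0 w3=1 w1=1 w10=0
  Δ1: clk:0→1
  Δ2: w9:1→0
  Δ3: w3:1→0
  Δ4: w8:1→0
  (4Δ to stable)
t=1 Δ0: w5=0 w8=0 w2=0 w9=0 w4=1 w0=1 w6=0 w7=1 clk=1 w3=0 w1=1 w10=0
  Δ1: clk:1→0
  (1Δ to stable)
t=2 Δ0: w5=0 w8=0 w2=0 w9=0 w4=1 w0=1 w6=0 w7=1 clk=0 w3=0 w1=1 w10=0
  Δ1: clk:0→1
  Δ2: w9:0→1
  Δ3: w3:0→1
  Δ4: w8:0→1
  (4Δ to stable)
t=3 Δ0: w5=0 w8=1 w2=0 w9=1 w4=1 w0=1 w6=0 w7=1 clk=1 w3=1 w1=1 w10=0
  Δ1: clk:1→0
  (1Δ to stable)
t=4 Δ0: w5=0 w8=1 w2=0 w9=1 w4=1 w0=1 w6=0 w7=1 clk=0 w3=1 w1=1 w10=0
  Δ1: clk:0→1
  Δ2: w9:1→0
  Δ3: w3:1→0
  Δ4: w8:1→0
  (4Δ to stable)
t=5 Δ0: w5=0 w8=0 w2=0 w9=0 w4=1 w0=1 w6=0 w7=1 clk=1 w3=0 w1=1 w10=0
  Δ1: clk:1→0
  (1Δ to stable)
t=6 Δ0: w5=0 w8=0 w2=0 w9=0 w4=1 w0=1 w6=0 w7=1 clk=0 w3=0 w1=1 w10=0
  Δ1: clk:0→1
  Δ2: w9:0→1
  Δ3: w3:0→1
  Δ4: w8:0→1
  (4Δ to stable)
t=7 Δ0: w5=0 w8=1 w2=0 w9=1 w4=1 w0=1 w6=0 w7=1 clk=1 w3=1 w1=1 w10=0
  Δ1: clk:1→0
  (1Δ to stable)
t=8 Δ0: w5=0 w8=1 w2=0 w9=1 w4=1 w0=1 w6=0 w7=1 clk=0 w3=1 w1=1 w10=0
  Δ1: clk:0→1
  Δ2: w9:1→0
  Δ3: w3:1→0
  Δ4: w8:1→0
  (4Δ to stable)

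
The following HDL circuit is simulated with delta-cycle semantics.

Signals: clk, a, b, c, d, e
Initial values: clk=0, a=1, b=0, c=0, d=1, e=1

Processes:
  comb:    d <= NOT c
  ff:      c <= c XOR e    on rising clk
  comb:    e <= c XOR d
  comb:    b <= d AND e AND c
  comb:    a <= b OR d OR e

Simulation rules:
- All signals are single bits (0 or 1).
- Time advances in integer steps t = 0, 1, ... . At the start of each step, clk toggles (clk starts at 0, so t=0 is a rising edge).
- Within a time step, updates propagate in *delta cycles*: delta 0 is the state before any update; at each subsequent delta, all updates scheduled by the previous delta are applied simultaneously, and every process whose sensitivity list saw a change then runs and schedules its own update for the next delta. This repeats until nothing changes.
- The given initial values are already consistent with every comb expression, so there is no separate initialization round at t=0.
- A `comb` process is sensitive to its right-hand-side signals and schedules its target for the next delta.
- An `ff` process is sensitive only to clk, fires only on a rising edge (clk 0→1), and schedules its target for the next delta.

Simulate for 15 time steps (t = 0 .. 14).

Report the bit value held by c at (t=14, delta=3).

t0.Δ0 clk=0 d=1 b=0 c=0 a=1 e=1
t0.Δ1 clk=1 d=1 b=0 c=0 a=1 e=1
t0.Δ2 clk=1 d=1 b=0 c=1 a=1 e=1
t0.Δ3 clk=1 d=0 b=1 c=1 a=1 e=0
t0.Δ4 clk=1 d=0 b=0 c=1 a=1 e=1
t1.Δ0 clk=1 d=0 b=0 c=1 a=1 e=1
t1.Δ1 clk=0 d=0 b=0 c=1 a=1 e=1
t2.Δ0 clk=0 d=0 b=0 c=1 a=1 e=1
t2.Δ1 clk=1 d=0 b=0 c=1 a=1 e=1
t2.Δ2 clk=1 d=0 b=0 c=0 a=1 e=1
t2.Δ3 clk=1 d=1 b=0 c=0 a=1 e=0
t2.Δ4 clk=1 d=1 b=0 c=0 a=1 e=1
t3.Δ0 clk=1 d=1 b=0 c=0 a=1 e=1
t3.Δ1 clk=0 d=1 b=0 c=0 a=1 e=1
t4.Δ0 clk=0 d=1 b=0 c=0 a=1 e=1
t4.Δ1 clk=1 d=1 b=0 c=0 a=1 e=1
t4.Δ2 clk=1 d=1 b=0 c=1 a=1 e=1
t4.Δ3 clk=1 d=0 b=1 c=1 a=1 e=0
t4.Δ4 clk=1 d=0 b=0 c=1 a=1 e=1
t5.Δ0 clk=1 d=0 b=0 c=1 a=1 e=1
t5.Δ1 clk=0 d=0 b=0 c=1 a=1 e=1
t6.Δ0 clk=0 d=0 b=0 c=1 a=1 e=1
t6.Δ1 clk=1 d=0 b=0 c=1 a=1 e=1
t6.Δ2 clk=1 d=0 b=0 c=0 a=1 e=1
t6.Δ3 clk=1 d=1 b=0 c=0 a=1 e=0
t6.Δ4 clk=1 d=1 b=0 c=0 a=1 e=1
t7.Δ0 clk=1 d=1 b=0 c=0 a=1 e=1
t7.Δ1 clk=0 d=1 b=0 c=0 a=1 e=1
t8.Δ0 clk=0 d=1 b=0 c=0 a=1 e=1
t8.Δ1 clk=1 d=1 b=0 c=0 a=1 e=1
t8.Δ2 clk=1 d=1 b=0 c=1 a=1 e=1
t8.Δ3 clk=1 d=0 b=1 c=1 a=1 e=0
t8.Δ4 clk=1 d=0 b=0 c=1 a=1 e=1
t9.Δ0 clk=1 d=0 b=0 c=1 a=1 e=1
t9.Δ1 clk=0 d=0 b=0 c=1 a=1 e=1
t10.Δ0 clk=0 d=0 b=0 c=1 a=1 e=1
t10.Δ1 clk=1 d=0 b=0 c=1 a=1 e=1
t10.Δ2 clk=1 d=0 b=0 c=0 a=1 e=1
t10.Δ3 clk=1 d=1 b=0 c=0 a=1 e=0
t10.Δ4 clk=1 d=1 b=0 c=0 a=1 e=1
t11.Δ0 clk=1 d=1 b=0 c=0 a=1 e=1
t11.Δ1 clk=0 d=1 b=0 c=0 a=1 e=1
t12.Δ0 clk=0 d=1 b=0 c=0 a=1 e=1
t12.Δ1 clk=1 d=1 b=0 c=0 a=1 e=1
t12.Δ2 clk=1 d=1 b=0 c=1 a=1 e=1
t12.Δ3 clk=1 d=0 b=1 c=1 a=1 e=0
t12.Δ4 clk=1 d=0 b=0 c=1 a=1 e=1
t13.Δ0 clk=1 d=0 b=0 c=1 a=1 e=1
t13.Δ1 clk=0 d=0 b=0 c=1 a=1 e=1
t14.Δ0 clk=0 d=0 b=0 c=1 a=1 e=1
t14.Δ1 clk=1 d=0 b=0 c=1 a=1 e=1
t14.Δ2 clk=1 d=0 b=0 c=0 a=1 e=1
t14.Δ3 clk=1 d=1 b=0 c=0 a=1 e=0
t14.Δ4 clk=1 d=1 b=0 c=0 a=1 e=1

0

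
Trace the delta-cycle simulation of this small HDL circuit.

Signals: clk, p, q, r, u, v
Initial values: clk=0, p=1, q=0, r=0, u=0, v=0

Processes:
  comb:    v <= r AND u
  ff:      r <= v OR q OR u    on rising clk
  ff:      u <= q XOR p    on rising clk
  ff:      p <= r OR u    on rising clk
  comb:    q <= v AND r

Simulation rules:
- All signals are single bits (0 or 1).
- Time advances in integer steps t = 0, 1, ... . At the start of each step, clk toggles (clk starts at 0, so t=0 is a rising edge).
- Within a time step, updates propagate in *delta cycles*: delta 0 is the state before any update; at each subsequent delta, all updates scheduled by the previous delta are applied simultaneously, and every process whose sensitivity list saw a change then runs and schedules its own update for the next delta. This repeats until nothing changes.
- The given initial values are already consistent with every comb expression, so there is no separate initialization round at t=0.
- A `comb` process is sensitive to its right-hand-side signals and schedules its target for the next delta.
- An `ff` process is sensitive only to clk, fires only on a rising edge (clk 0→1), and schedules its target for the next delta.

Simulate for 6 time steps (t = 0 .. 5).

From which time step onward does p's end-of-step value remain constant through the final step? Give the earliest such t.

t0.Δ0 u=0 p=1 v=0 clk=0 q=0 r=0
t0.Δ1 u=0 p=1 v=0 clk=1 q=0 r=0
t0.Δ2 u=1 p=0 v=0 clk=1 q=0 r=0
t1.Δ0 u=1 p=0 v=0 clk=1 q=0 r=0
t1.Δ1 u=1 p=0 v=0 clk=0 q=0 r=0
t2.Δ0 u=1 p=0 v=0 clk=0 q=0 r=0
t2.Δ1 u=1 p=0 v=0 clk=1 q=0 r=0
t2.Δ2 u=0 p=1 v=0 clk=1 q=0 r=1
t3.Δ0 u=0 p=1 v=0 clk=1 q=0 r=1
t3.Δ1 u=0 p=1 v=0 clk=0 q=0 r=1
t4.Δ0 u=0 p=1 v=0 clk=0 q=0 r=1
t4.Δ1 u=0 p=1 v=0 clk=1 q=0 r=1
t4.Δ2 u=1 p=1 v=0 clk=1 q=0 r=0
t5.Δ0 u=1 p=1 v=0 clk=1 q=0 r=0
t5.Δ1 u=1 p=1 v=0 clk=0 q=0 r=0

2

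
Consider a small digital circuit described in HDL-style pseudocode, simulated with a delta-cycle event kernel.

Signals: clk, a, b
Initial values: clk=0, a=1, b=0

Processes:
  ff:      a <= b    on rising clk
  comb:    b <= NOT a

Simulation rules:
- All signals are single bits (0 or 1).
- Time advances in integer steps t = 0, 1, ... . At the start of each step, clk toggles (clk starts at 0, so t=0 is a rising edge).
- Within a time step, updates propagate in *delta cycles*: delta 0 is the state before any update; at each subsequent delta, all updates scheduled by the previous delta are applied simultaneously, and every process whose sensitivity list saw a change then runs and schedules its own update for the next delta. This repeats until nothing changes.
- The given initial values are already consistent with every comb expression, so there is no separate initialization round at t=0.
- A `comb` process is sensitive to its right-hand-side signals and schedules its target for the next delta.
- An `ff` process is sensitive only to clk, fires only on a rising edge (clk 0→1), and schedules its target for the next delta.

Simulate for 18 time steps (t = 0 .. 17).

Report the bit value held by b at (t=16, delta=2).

0

t0.Δ0 b=0 clk=0 a=1
t0.Δ1 b=0 clk=1 a=1
t0.Δ2 b=0 clk=1 a=0
t0.Δ3 b=1 clk=1 a=0
t1.Δ0 b=1 clk=1 a=0
t1.Δ1 b=1 clk=0 a=0
t2.Δ0 b=1 clk=0 a=0
t2.Δ1 b=1 clk=1 a=0
t2.Δ2 b=1 clk=1 a=1
t2.Δ3 b=0 clk=1 a=1
t3.Δ0 b=0 clk=1 a=1
t3.Δ1 b=0 clk=0 a=1
t4.Δ0 b=0 clk=0 a=1
t4.Δ1 b=0 clk=1 a=1
t4.Δ2 b=0 clk=1 a=0
t4.Δ3 b=1 clk=1 a=0
t5.Δ0 b=1 clk=1 a=0
t5.Δ1 b=1 clk=0 a=0
t6.Δ0 b=1 clk=0 a=0
t6.Δ1 b=1 clk=1 a=0
t6.Δ2 b=1 clk=1 a=1
t6.Δ3 b=0 clk=1 a=1
t7.Δ0 b=0 clk=1 a=1
t7.Δ1 b=0 clk=0 a=1
t8.Δ0 b=0 clk=0 a=1
t8.Δ1 b=0 clk=1 a=1
t8.Δ2 b=0 clk=1 a=0
t8.Δ3 b=1 clk=1 a=0
t9.Δ0 b=1 clk=1 a=0
t9.Δ1 b=1 clk=0 a=0
t10.Δ0 b=1 clk=0 a=0
t10.Δ1 b=1 clk=1 a=0
t10.Δ2 b=1 clk=1 a=1
t10.Δ3 b=0 clk=1 a=1
t11.Δ0 b=0 clk=1 a=1
t11.Δ1 b=0 clk=0 a=1
t12.Δ0 b=0 clk=0 a=1
t12.Δ1 b=0 clk=1 a=1
t12.Δ2 b=0 clk=1 a=0
t12.Δ3 b=1 clk=1 a=0
t13.Δ0 b=1 clk=1 a=0
t13.Δ1 b=1 clk=0 a=0
t14.Δ0 b=1 clk=0 a=0
t14.Δ1 b=1 clk=1 a=0
t14.Δ2 b=1 clk=1 a=1
t14.Δ3 b=0 clk=1 a=1
t15.Δ0 b=0 clk=1 a=1
t15.Δ1 b=0 clk=0 a=1
t16.Δ0 b=0 clk=0 a=1
t16.Δ1 b=0 clk=1 a=1
t16.Δ2 b=0 clk=1 a=0
t16.Δ3 b=1 clk=1 a=0
t17.Δ0 b=1 clk=1 a=0
t17.Δ1 b=1 clk=0 a=0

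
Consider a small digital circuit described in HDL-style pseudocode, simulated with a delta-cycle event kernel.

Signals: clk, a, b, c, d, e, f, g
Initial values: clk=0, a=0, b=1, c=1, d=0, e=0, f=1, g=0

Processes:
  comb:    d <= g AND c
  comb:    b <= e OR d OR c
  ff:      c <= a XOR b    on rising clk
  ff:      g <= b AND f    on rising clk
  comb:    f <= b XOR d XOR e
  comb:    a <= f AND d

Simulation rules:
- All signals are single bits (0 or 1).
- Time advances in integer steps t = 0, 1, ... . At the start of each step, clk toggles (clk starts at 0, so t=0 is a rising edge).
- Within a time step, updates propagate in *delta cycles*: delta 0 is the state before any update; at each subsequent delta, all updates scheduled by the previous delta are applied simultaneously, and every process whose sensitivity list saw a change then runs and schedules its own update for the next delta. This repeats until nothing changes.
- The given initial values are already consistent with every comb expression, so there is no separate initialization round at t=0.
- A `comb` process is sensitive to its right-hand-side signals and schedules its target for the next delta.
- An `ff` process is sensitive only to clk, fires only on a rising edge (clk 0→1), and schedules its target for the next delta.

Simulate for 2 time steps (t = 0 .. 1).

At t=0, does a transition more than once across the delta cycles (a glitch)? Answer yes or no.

[bits: d,g,e,c,clk,b,f,a]
t=0: Δ0=00010110 Δ1=00011110 Δ2=01011110 Δ3=11011110 Δ4=11011101 Δ5=11011100 | 5Δ
t=1: Δ0=11011100 Δ1=11010100 | 1Δ

yes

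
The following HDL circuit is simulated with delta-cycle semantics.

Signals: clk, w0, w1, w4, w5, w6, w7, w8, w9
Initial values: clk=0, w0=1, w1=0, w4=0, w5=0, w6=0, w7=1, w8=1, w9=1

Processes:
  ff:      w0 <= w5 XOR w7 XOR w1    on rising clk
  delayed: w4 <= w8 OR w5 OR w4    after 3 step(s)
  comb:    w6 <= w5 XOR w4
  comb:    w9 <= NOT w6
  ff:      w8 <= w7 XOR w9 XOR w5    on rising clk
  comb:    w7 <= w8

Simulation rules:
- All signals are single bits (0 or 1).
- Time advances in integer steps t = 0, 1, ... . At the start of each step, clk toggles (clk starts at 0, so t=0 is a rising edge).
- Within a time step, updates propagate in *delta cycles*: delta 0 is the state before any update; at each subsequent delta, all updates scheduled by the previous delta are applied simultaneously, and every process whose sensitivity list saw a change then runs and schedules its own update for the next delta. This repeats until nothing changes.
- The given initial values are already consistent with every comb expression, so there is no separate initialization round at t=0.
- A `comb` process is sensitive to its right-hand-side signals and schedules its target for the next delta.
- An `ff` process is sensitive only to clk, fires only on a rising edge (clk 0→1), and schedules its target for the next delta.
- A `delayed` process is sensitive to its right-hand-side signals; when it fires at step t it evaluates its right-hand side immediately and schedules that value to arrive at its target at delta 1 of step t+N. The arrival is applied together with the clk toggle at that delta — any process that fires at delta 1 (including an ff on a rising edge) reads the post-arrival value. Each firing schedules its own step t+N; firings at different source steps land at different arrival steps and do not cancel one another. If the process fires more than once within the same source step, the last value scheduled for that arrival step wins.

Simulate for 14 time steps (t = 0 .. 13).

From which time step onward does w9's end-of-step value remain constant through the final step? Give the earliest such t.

11

t=0 Δ0: w7=1 w8=1 w5=0 w9=1 clk=0 w1=0 w0=1 w6=0 w4=0
  Δ1: clk:0→1
  Δ2: w8:1→0
  Δ3: w7:1→0
  (3Δ to stable)
t=1 Δ0: w7=0 w8=0 w5=0 w9=1 clk=1 w1=0 w0=1 w6=0 w4=0
  Δ1: clk:1→0
  (1Δ to stable)
t=2 Δ0: w7=0 w8=0 w5=0 w9=1 clk=0 w1=0 w0=1 w6=0 w4=0
  Δ1: clk:0→1
  Δ2: w8:0→1, w0:1→0
  Δ3: w7:0→1
  (3Δ to stable)
t=3 Δ0: w7=1 w8=1 w5=0 w9=1 clk=1 w1=0 w0=0 w6=0 w4=0
  Δ1: clk:1→0
  (1Δ to stable)
t=4 Δ0: w7=1 w8=1 w5=0 w9=1 clk=0 w1=0 w0=0 w6=0 w4=0
  Δ1: clk:0→1
  Δ2: w8:1→0, w0:0→1
  Δ3: w7:1→0
  (3Δ to stable)
t=5 Δ0: w7=0 w8=0 w5=0 w9=1 clk=1 w1=0 w0=1 w6=0 w4=0
  Δ1: clk:1→0, w4:0→1
  Δ2: w6:0→1
  Δ3: w9:1→0
  (3Δ to stable)
t=6 Δ0: w7=0 w8=0 w5=0 w9=0 clk=0 w1=0 w0=1 w6=1 w4=1
  Δ1: clk:0→1
  Δ2: w0:1→0
  (2Δ to stable)
t=7 Δ0: w7=0 w8=0 w5=0 w9=0 clk=1 w1=0 w0=0 w6=1 w4=1
  Δ1: clk:1→0, w4:1→0
  Δ2: w6:1→0
  Δ3: w9:0→1
  (3Δ to stable)
t=8 Δ0: w7=0 w8=0 w5=0 w9=1 clk=0 w1=0 w0=0 w6=0 w4=0
  Δ1: clk:0→1, w4:0→1
  Δ2: w8:0→1, w6:0→1
  Δ3: w7:0→1, w9:1→0
  (3Δ to stable)
t=9 Δ0: w7=1 w8=1 w5=0 w9=0 clk=1 w1=0 w0=0 w6=1 w4=1
  Δ1: clk:1→0
  (1Δ to stable)
t=10 Δ0: w7=1 w8=1 w5=0 w9=0 clk=0 w1=0 w0=0 w6=1 w4=1
  Δ1: clk:0→1, w4:1→0
  Δ2: w0:0→1, w6:1→0
  Δ3: w9:0→1
  (3Δ to stable)
t=11 Δ0: w7=1 w8=1 w5=0 w9=1 clk=1 w1=0 w0=1 w6=0 w4=0
  Δ1: clk:1→0, w4:0→1
  Δ2: w6:0→1
  Δ3: w9:1→0
  (3Δ to stable)
t=12 Δ0: w7=1 w8=1 w5=0 w9=0 clk=0 w1=0 w0=1 w6=1 w4=1
  Δ1: clk:0→1
  (1Δ to stable)
t=13 Δ0: w7=1 w8=1 w5=0 w9=0 clk=1 w1=0 w0=1 w6=1 w4=1
  Δ1: clk:1→0
  (1Δ to stable)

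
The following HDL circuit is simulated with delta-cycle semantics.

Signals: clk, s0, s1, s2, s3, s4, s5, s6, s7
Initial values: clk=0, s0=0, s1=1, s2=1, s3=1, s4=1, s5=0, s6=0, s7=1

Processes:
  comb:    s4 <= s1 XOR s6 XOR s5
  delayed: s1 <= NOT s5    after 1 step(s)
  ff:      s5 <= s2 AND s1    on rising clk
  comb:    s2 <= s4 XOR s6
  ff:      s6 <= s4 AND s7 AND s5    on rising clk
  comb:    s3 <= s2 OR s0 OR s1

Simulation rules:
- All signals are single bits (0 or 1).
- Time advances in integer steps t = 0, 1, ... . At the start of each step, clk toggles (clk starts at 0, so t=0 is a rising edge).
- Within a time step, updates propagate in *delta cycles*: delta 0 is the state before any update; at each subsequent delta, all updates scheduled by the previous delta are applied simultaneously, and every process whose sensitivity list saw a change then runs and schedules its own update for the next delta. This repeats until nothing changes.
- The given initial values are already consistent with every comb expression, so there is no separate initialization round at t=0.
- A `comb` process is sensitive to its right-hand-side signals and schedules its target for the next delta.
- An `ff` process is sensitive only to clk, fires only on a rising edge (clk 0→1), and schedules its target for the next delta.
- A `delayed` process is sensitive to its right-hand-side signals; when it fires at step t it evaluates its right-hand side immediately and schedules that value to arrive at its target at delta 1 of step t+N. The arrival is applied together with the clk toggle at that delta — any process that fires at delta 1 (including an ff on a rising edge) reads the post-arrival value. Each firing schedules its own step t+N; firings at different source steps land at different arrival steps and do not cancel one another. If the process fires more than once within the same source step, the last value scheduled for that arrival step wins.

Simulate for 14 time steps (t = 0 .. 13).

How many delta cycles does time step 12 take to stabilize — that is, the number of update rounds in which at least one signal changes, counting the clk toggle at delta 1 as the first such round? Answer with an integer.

3

t=0 Δ0: s3=1 s2=1 s1=1 s0=0 s7=1 clk=0 s6=0 s5=0 s4=1
  Δ1: clk:0→1
  Δ2: s5:0→1
  Δ3: s4:1→0
  Δ4: s2:1→0
  (4Δ to stable)
t=1 Δ0: s3=1 s2=0 s1=1 s0=0 s7=1 clk=1 s6=0 s5=1 s4=0
  Δ1: s1:1→0, clk:1→0
  Δ2: s3:1→0, s4:0→1
  Δ3: s2:0→1
  Δ4: s3:0→1
  (4Δ to stable)
t=2 Δ0: s3=1 s2=1 s1=0 s0=0 s7=1 clk=0 s6=0 s5=1 s4=1
  Δ1: clk:0→1
  Δ2: s6:0→1, s5:1→0
  Δ3: s2:1→0
  Δ4: s3:1→0
  (4Δ to stable)
t=3 Δ0: s3=0 s2=0 s1=0 s0=0 s7=1 clk=1 s6=1 s5=0 s4=1
  Δ1: s1:0→1, clk:1→0
  Δ2: s3:0→1, s4:1→0
  Δ3: s2:0→1
  (3Δ to stable)
t=4 Δ0: s3=1 s2=1 s1=1 s0=0 s7=1 clk=0 s6=1 s5=0 s4=0
  Δ1: clk:0→1
  Δ2: s6:1→0, s5:0→1
  Δ3: s2:1→0
  (3Δ to stable)
t=5 Δ0: s3=1 s2=0 s1=1 s0=0 s7=1 clk=1 s6=0 s5=1 s4=0
  Δ1: s1:1→0, clk:1→0
  Δ2: s3:1→0, s4:0→1
  Δ3: s2:0→1
  Δ4: s3:0→1
  (4Δ to stable)
t=6 Δ0: s3=1 s2=1 s1=0 s0=0 s7=1 clk=0 s6=0 s5=1 s4=1
  Δ1: clk:0→1
  Δ2: s6:0→1, s5:1→0
  Δ3: s2:1→0
  Δ4: s3:1→0
  (4Δ to stable)
t=7 Δ0: s3=0 s2=0 s1=0 s0=0 s7=1 clk=1 s6=1 s5=0 s4=1
  Δ1: s1:0→1, clk:1→0
  Δ2: s3:0→1, s4:1→0
  Δ3: s2:0→1
  (3Δ to stable)
t=8 Δ0: s3=1 s2=1 s1=1 s0=0 s7=1 clk=0 s6=1 s5=0 s4=0
  Δ1: clk:0→1
  Δ2: s6:1→0, s5:0→1
  Δ3: s2:1→0
  (3Δ to stable)
t=9 Δ0: s3=1 s2=0 s1=1 s0=0 s7=1 clk=1 s6=0 s5=1 s4=0
  Δ1: s1:1→0, clk:1→0
  Δ2: s3:1→0, s4:0→1
  Δ3: s2:0→1
  Δ4: s3:0→1
  (4Δ to stable)
t=10 Δ0: s3=1 s2=1 s1=0 s0=0 s7=1 clk=0 s6=0 s5=1 s4=1
  Δ1: clk:0→1
  Δ2: s6:0→1, s5:1→0
  Δ3: s2:1→0
  Δ4: s3:1→0
  (4Δ to stable)
t=11 Δ0: s3=0 s2=0 s1=0 s0=0 s7=1 clk=1 s6=1 s5=0 s4=1
  Δ1: s1:0→1, clk:1→0
  Δ2: s3:0→1, s4:1→0
  Δ3: s2:0→1
  (3Δ to stable)
t=12 Δ0: s3=1 s2=1 s1=1 s0=0 s7=1 clk=0 s6=1 s5=0 s4=0
  Δ1: clk:0→1
  Δ2: s6:1→0, s5:0→1
  Δ3: s2:1→0
  (3Δ to stable)
t=13 Δ0: s3=1 s2=0 s1=1 s0=0 s7=1 clk=1 s6=0 s5=1 s4=0
  Δ1: s1:1→0, clk:1→0
  Δ2: s3:1→0, s4:0→1
  Δ3: s2:0→1
  Δ4: s3:0→1
  (4Δ to stable)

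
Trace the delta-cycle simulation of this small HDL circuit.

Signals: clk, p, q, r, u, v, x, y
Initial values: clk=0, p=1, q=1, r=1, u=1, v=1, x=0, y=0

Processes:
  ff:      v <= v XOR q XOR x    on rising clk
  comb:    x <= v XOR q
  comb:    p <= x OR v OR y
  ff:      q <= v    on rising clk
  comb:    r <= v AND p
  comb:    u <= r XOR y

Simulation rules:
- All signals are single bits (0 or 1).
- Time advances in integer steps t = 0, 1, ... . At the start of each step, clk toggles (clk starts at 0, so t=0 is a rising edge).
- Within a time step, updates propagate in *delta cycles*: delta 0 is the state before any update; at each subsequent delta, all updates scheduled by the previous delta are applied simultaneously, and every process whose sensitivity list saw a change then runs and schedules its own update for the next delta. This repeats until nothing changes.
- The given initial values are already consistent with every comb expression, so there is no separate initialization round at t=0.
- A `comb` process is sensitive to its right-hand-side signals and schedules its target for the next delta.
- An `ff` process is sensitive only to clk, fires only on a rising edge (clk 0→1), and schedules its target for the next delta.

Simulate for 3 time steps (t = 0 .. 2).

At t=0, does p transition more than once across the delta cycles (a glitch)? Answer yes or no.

t0.Δ0 u=1 x=0 p=1 clk=0 v=1 r=1 q=1 y=0
t0.Δ1 u=1 x=0 p=1 clk=1 v=1 r=1 q=1 y=0
t0.Δ2 u=1 x=0 p=1 clk=1 v=0 r=1 q=1 y=0
t0.Δ3 u=1 x=1 p=0 clk=1 v=0 r=0 q=1 y=0
t0.Δ4 u=0 x=1 p=1 clk=1 v=0 r=0 q=1 y=0
t1.Δ0 u=0 x=1 p=1 clk=1 v=0 r=0 q=1 y=0
t1.Δ1 u=0 x=1 p=1 clk=0 v=0 r=0 q=1 y=0
t2.Δ0 u=0 x=1 p=1 clk=0 v=0 r=0 q=1 y=0
t2.Δ1 u=0 x=1 p=1 clk=1 v=0 r=0 q=1 y=0
t2.Δ2 u=0 x=1 p=1 clk=1 v=0 r=0 q=0 y=0
t2.Δ3 u=0 x=0 p=1 clk=1 v=0 r=0 q=0 y=0
t2.Δ4 u=0 x=0 p=0 clk=1 v=0 r=0 q=0 y=0

yes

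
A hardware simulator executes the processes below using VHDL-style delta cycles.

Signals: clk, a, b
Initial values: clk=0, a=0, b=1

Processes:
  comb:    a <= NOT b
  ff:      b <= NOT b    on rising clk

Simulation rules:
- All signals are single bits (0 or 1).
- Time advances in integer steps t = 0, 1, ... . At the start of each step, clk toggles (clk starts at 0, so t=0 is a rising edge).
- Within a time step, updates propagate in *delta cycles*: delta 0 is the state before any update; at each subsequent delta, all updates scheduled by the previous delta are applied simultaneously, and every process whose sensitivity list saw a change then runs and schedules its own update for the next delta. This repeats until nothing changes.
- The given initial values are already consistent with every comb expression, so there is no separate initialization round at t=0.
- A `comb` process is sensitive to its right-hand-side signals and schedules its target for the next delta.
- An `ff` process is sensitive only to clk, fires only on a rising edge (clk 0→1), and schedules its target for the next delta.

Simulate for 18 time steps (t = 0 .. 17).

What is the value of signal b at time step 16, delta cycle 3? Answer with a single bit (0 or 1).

0

[bits: clk,a,b]
t=0: Δ0=001 Δ1=101 Δ2=100 Δ3=110 | 3Δ
t=1: Δ0=110 Δ1=010 | 1Δ
t=2: Δ0=010 Δ1=110 Δ2=111 Δ3=101 | 3Δ
t=3: Δ0=101 Δ1=001 | 1Δ
t=4: Δ0=001 Δ1=101 Δ2=100 Δ3=110 | 3Δ
t=5: Δ0=110 Δ1=010 | 1Δ
t=6: Δ0=010 Δ1=110 Δ2=111 Δ3=101 | 3Δ
t=7: Δ0=101 Δ1=001 | 1Δ
t=8: Δ0=001 Δ1=101 Δ2=100 Δ3=110 | 3Δ
t=9: Δ0=110 Δ1=010 | 1Δ
t=10: Δ0=010 Δ1=110 Δ2=111 Δ3=101 | 3Δ
t=11: Δ0=101 Δ1=001 | 1Δ
t=12: Δ0=001 Δ1=101 Δ2=100 Δ3=110 | 3Δ
t=13: Δ0=110 Δ1=010 | 1Δ
t=14: Δ0=010 Δ1=110 Δ2=111 Δ3=101 | 3Δ
t=15: Δ0=101 Δ1=001 | 1Δ
t=16: Δ0=001 Δ1=101 Δ2=100 Δ3=110 | 3Δ
t=17: Δ0=110 Δ1=010 | 1Δ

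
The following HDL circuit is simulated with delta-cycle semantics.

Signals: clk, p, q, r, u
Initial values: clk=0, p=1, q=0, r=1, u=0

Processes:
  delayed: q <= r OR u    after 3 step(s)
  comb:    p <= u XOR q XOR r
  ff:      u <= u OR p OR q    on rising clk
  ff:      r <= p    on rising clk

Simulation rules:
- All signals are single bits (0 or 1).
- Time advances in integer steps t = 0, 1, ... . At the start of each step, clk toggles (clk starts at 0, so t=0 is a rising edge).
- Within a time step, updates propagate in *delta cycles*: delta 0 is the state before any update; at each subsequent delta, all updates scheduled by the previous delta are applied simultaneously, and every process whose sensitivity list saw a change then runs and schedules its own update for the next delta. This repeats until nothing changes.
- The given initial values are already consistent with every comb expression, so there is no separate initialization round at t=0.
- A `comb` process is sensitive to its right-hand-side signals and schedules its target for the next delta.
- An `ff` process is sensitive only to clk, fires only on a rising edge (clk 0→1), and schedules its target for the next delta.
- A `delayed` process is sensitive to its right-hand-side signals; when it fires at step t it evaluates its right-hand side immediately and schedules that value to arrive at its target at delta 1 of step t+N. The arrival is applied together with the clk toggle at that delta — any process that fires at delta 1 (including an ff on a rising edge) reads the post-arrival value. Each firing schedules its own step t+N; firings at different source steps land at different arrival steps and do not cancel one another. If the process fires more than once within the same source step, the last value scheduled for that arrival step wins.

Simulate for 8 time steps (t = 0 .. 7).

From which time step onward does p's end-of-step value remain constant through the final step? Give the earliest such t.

3

[bits: clk,r,q,u,p]
t=0: Δ0=01001 Δ1=11001 Δ2=11011 Δ3=11010 | 3Δ
t=1: Δ0=11010 Δ1=01010 | 1Δ
t=2: Δ0=01010 Δ1=11010 Δ2=10010 Δ3=10011 | 3Δ
t=3: Δ0=10011 Δ1=00111 Δ2=00110 | 2Δ
t=4: Δ0=00110 Δ1=10110 | 1Δ
t=5: Δ0=10110 Δ1=00110 | 1Δ
t=6: Δ0=00110 Δ1=10110 | 1Δ
t=7: Δ0=10110 Δ1=00110 | 1Δ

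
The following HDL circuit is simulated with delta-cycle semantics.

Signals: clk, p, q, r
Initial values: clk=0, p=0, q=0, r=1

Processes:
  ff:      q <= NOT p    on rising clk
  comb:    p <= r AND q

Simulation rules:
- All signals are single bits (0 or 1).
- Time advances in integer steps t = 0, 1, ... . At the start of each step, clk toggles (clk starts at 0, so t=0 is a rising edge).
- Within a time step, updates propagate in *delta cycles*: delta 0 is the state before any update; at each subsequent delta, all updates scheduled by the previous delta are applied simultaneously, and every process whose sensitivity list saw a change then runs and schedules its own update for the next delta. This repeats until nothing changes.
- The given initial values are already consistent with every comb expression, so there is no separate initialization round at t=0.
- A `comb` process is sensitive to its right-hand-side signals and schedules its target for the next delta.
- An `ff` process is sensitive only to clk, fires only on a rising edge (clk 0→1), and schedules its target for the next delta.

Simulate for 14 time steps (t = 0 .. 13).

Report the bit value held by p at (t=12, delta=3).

[bits: clk,r,p,q]
t=0: Δ0=0100 Δ1=1100 Δ2=1101 Δ3=1111 | 3Δ
t=1: Δ0=1111 Δ1=0111 | 1Δ
t=2: Δ0=0111 Δ1=1111 Δ2=1110 Δ3=1100 | 3Δ
t=3: Δ0=1100 Δ1=0100 | 1Δ
t=4: Δ0=0100 Δ1=1100 Δ2=1101 Δ3=1111 | 3Δ
t=5: Δ0=1111 Δ1=0111 | 1Δ
t=6: Δ0=0111 Δ1=1111 Δ2=1110 Δ3=1100 | 3Δ
t=7: Δ0=1100 Δ1=0100 | 1Δ
t=8: Δ0=0100 Δ1=1100 Δ2=1101 Δ3=1111 | 3Δ
t=9: Δ0=1111 Δ1=0111 | 1Δ
t=10: Δ0=0111 Δ1=1111 Δ2=1110 Δ3=1100 | 3Δ
t=11: Δ0=1100 Δ1=0100 | 1Δ
t=12: Δ0=0100 Δ1=1100 Δ2=1101 Δ3=1111 | 3Δ
t=13: Δ0=1111 Δ1=0111 | 1Δ

1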